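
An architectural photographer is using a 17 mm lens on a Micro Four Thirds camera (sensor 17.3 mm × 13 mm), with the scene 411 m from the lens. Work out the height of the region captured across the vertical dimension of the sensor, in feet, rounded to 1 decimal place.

dₒ: 411 m = 411000 mm.
Similar triangles through the lens centre give W/dₒ = h/dᵢ; with 1/f = 1/dₒ + 1/dᵢ this gives W = h·(dₒ − f)/f.
W = 13 mm × (411000 − 17) / 17 = 13 × 24175.4706 ≈ 314281.118 mm = 314281.118/304.8 ft = 1031.11 ft.

1031.1 ft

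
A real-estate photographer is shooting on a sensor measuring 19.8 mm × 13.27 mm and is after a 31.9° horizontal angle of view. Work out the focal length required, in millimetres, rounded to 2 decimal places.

From α = 2·arctan(w/2f) we get f = w / (2·tan(α/2)).
With w = 19.8 mm and α/2 = 15.95°, tan(α/2) ≈ 0.28580, so f ≈ 19.8 / 0.57160 ≈ 34.6395 mm.

34.64 mm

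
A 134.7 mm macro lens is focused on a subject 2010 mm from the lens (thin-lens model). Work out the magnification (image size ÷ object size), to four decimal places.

0.0718×

Thin lens: 1/f = 1/dₒ + 1/dᵢ → 1/dᵢ = 1/134.7 − 1/2010 = 0.0069264 mm⁻¹, so dᵢ ≈ 144.3753 mm.
Magnification m = dᵢ/dₒ = 144.3753/2010 ≈ 0.07183.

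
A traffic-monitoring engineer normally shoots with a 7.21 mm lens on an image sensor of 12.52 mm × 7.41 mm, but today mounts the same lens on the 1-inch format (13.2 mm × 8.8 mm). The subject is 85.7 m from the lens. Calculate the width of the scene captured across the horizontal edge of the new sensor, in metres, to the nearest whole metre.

The focal length stays 7.21 mm; the relevant sensor dimension is now w = 13.2 mm. Object distance dₒ = 85.7 m = 85700 mm.
Thin-lens field width W = w·(dₒ − f)/f = 13.2 × (85700 − 7.21)/7.21 ≈ 156885.552 mm = 156.886 m.

157 m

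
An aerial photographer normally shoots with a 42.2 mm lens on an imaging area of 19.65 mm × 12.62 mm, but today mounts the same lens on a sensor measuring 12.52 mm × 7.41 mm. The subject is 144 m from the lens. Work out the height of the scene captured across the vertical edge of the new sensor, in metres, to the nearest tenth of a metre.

25.3 m

The focal length stays 42.2 mm; the relevant sensor dimension is now h = 7.41 mm. Object distance dₒ = 144 m = 144000 mm.
Thin-lens field height W = h·(dₒ − f)/f = 7.41 × (144000 − 42.2)/42.2 ≈ 25277.898 mm = 25.2779 m.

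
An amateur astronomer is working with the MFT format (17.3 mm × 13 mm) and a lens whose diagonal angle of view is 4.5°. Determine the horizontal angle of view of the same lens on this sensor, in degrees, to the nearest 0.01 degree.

3.60°

Sensor diagonal = √(17.3² + 13²) = √468.2900 ≈ 21.6400 mm.
From the diagonal AOV: f = 21.6400 / (2·tan(2.25°)) = 21.6400 / 0.07858 ≈ 275.3875 mm.
Horizontal AOV = 2·arctan(17.3 / (2 × 275.3875)) = 2·arctan(0.03141) ≈ 3.5982°.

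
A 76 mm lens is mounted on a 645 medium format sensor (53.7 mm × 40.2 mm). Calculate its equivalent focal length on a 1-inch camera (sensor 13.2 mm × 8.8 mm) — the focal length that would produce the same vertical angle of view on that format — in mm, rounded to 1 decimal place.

16.6 mm

Equal angle of view means equal height/f ratio, so f₂ = f₁ · (height₂/height₁) = 76 × 8.8/40.2.
f₂ = 76 × 0.21891 ≈ 16.637 mm.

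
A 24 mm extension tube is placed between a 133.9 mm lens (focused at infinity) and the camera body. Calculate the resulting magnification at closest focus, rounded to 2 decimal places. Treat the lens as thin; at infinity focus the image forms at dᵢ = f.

0.18×

The tube moves the image plane from f to f + e, so dᵢ = 133.9 + 24 = 157.9 mm. Focus is achieved when 1/f = 1/dₒ + 1/dᵢ, giving dₒ = 1/(1/f − 1/(f+e)).
Magnification m = dᵢ/dₒ = (f+e)·(1/f − 1/(f+e)) = e/f = 24/133.9 ≈ 0.1792.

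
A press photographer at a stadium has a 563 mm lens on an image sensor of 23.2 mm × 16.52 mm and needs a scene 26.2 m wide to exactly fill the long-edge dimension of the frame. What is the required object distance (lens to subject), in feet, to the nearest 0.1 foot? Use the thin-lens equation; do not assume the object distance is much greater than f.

W: 26.2 m = 26200 mm.
Magnification m = w/W = dᵢ/dₒ; combined with 1/f = 1/dₒ + 1/dᵢ this gives dₒ = f·(1 + W/w).
dₒ = 563 mm × (1 + 26200/23.2) = 563 × 1130.3103 ≈ 636364.724 mm = 636364.724/304.8 ft = 2087.81 ft.

2087.8 ft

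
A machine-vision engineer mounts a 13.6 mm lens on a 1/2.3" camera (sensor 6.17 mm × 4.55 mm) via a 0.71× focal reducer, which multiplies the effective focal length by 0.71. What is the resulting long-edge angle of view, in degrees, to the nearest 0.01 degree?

35.44°

Effective focal length f = 13.6 × 0.71 = 9.656 mm.
α = 2·arctan(6.17 / (2 × 9.656)) = 2·arctan(0.31949) ≈ 35.4364°.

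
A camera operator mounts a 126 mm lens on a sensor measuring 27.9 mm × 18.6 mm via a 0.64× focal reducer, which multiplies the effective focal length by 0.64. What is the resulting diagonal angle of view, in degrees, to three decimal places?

23.490°

Effective focal length f = 126 × 0.64 = 80.64 mm.
Sensor diagonal = √(27.9² + 18.6²) = √1124.3700 ≈ 33.5316 mm.
α = 2·arctan(33.532 / (2 × 80.64)) = 2·arctan(0.20791) ≈ 23.4900°.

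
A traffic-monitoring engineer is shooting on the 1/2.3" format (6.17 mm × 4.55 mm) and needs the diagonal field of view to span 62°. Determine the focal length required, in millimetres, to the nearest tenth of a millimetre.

6.4 mm

Sensor diagonal = √(6.17² + 4.55²) = √58.7714 ≈ 7.6663 mm.
From α = 2·arctan(d/2f) we get f = d / (2·tan(α/2)).
With d = 7.6663 mm and α/2 = 31°, tan(α/2) ≈ 0.60086, so f ≈ 7.6663 / 1.20172 ≈ 6.3794 mm.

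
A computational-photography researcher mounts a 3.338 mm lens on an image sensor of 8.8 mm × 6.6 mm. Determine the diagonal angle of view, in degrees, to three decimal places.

117.492°

Sensor diagonal = √(8.8² + 6.6²) = √121.0000 ≈ 11.0000 mm.
Angle of view α = 2·arctan(d/2f) with d = 11.0000 mm and f = 3.338 mm.
d/2f = 1.64769; arctan(1.64769) ≈ 58.7461°, so α ≈ 117.4921°.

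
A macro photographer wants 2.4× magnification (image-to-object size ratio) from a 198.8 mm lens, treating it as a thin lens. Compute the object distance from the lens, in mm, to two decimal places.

281.63 mm

With m = dᵢ/dₒ and 1/f = 1/dₒ + 1/dᵢ, substituting dᵢ = m·dₒ gives 1/f = (1 + 1/m)/dₒ, hence dₒ = f·(1 + 1/m).
dₒ = 198.8 × (1 + 1/2.4) = 198.8 × 1.41667 ≈ 281.633 mm.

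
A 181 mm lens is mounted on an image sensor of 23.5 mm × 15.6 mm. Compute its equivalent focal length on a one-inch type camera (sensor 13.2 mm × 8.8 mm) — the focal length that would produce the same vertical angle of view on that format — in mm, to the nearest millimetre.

102 mm

Equal angle of view means equal height/f ratio, so f₂ = f₁ · (height₂/height₁) = 181 × 8.8/15.6.
f₂ = 181 × 0.56410 ≈ 102.103 mm.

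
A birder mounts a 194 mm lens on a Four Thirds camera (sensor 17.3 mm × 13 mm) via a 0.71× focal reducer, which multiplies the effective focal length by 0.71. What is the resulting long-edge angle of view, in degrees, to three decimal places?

Effective focal length f = 194 × 0.71 = 137.74 mm.
α = 2·arctan(17.3 / (2 × 137.74)) = 2·arctan(0.06280) ≈ 7.1869°.

7.187°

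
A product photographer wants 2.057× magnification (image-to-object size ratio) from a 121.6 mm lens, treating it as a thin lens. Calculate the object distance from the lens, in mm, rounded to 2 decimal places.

180.72 mm

With m = dᵢ/dₒ and 1/f = 1/dₒ + 1/dᵢ, substituting dᵢ = m·dₒ gives 1/f = (1 + 1/m)/dₒ, hence dₒ = f·(1 + 1/m).
dₒ = 121.6 × (1 + 1/2.057) = 121.6 × 1.48614 ≈ 180.715 mm.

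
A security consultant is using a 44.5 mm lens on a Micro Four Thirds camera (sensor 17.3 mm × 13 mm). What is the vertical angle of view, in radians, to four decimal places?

Angle of view α = 2·arctan(h/2f) with h = 13 mm and f = 44.5 mm.
h/2f = 0.14607; arctan(0.14607) ≈ 0.1450 rad, so α ≈ 0.2901 rad.

0.2901 rad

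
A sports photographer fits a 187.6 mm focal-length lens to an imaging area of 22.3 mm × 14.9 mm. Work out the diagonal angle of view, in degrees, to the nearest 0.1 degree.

Sensor diagonal = √(22.3² + 14.9²) = √719.3000 ≈ 26.8198 mm.
Angle of view α = 2·arctan(d/2f) with d = 26.8198 mm and f = 187.6 mm.
d/2f = 0.07148; arctan(0.07148) ≈ 4.0886°, so α ≈ 8.1772°.

8.2°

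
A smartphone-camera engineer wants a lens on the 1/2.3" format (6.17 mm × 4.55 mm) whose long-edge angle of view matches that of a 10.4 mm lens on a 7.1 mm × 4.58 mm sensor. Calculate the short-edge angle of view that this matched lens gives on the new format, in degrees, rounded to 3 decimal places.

28.258°

Equal long-edge AOV ⇒ f₂ = f₁ · 6.17/7.1 = 10.4 × 0.86901 ≈ 9.0377 mm.
Short-edge AOV on the new format = 2·arctan(4.55 / (2 × 9.0377)) = 2·arctan(0.25172) ≈ 28.2581°.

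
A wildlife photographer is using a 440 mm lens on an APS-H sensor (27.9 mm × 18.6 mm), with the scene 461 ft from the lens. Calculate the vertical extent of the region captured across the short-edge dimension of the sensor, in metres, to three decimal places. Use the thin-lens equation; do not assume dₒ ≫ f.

dₒ: 461 ft × 304.8 mm/ft = 140512.80 mm.
Similar triangles through the lens centre give W/dₒ = h/dᵢ; with 1/f = 1/dₒ + 1/dᵢ this gives W = h·(dₒ − f)/f.
W = 18.6 mm × (140513 − 440) / 440 = 18.6 × 318.3473 ≈ 5921.259 mm = 5.92126 m.

5.921 m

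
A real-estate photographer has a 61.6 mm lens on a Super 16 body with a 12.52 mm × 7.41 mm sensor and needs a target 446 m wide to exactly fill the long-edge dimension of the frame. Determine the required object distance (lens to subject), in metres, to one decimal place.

W: 446 m = 446000 mm.
Magnification m = w/W = dᵢ/dₒ; combined with 1/f = 1/dₒ + 1/dᵢ this gives dₒ = f·(1 + W/w).
dₒ = 61.6 mm × (1 + 446000/12.52) = 61.6 × 35624.0032 ≈ 2194438.597 mm = 2194.44 m.

2194.4 m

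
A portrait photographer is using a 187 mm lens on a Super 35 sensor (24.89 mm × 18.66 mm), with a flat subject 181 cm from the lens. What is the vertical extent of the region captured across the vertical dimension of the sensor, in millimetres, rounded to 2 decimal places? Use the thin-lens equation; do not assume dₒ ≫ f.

161.95 mm

dₒ: 181 cm = 1810 mm.
Similar triangles through the lens centre give W/dₒ = h/dᵢ; with 1/f = 1/dₒ + 1/dᵢ this gives W = h·(dₒ − f)/f.
W = 18.66 mm × (1810 − 187) / 187 = 18.66 × 8.6791 ≈ 161.953 mm.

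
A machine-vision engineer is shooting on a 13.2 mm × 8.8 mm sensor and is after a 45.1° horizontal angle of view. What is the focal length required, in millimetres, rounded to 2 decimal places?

From α = 2·arctan(w/2f) we get f = w / (2·tan(α/2)).
With w = 13.2 mm and α/2 = 22.55°, tan(α/2) ≈ 0.41524, so f ≈ 13.2 / 0.83047 ≈ 15.8946 mm.

15.89 mm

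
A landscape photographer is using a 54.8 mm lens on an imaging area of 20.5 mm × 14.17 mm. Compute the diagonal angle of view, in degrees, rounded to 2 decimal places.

Sensor diagonal = √(20.5² + 14.17²) = √621.0389 ≈ 24.9207 mm.
Angle of view α = 2·arctan(d/2f) with d = 24.9207 mm and f = 54.8 mm.
d/2f = 0.22738; arctan(0.22738) ≈ 12.8100°, so α ≈ 25.6200°.

25.62°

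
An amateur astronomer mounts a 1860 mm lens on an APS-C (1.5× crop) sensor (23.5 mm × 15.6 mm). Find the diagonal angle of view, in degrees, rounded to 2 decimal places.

Sensor diagonal = √(23.5² + 15.6²) = √795.6100 ≈ 28.2066 mm.
Angle of view α = 2·arctan(d/2f) with d = 28.2066 mm and f = 1860 mm.
d/2f = 0.00758; arctan(0.00758) ≈ 0.4344°, so α ≈ 0.8689°.

0.87°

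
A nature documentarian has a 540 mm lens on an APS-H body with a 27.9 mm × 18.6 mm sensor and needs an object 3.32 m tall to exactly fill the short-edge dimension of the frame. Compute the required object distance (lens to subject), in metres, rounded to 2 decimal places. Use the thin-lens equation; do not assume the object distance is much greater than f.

96.93 m

W: 3.32 m = 3320 mm.
Magnification m = h/W = dᵢ/dₒ; combined with 1/f = 1/dₒ + 1/dᵢ this gives dₒ = f·(1 + W/h).
dₒ = 540 mm × (1 + 3320/18.6) = 540 × 179.4946 ≈ 96927.097 mm = 96.9271 m.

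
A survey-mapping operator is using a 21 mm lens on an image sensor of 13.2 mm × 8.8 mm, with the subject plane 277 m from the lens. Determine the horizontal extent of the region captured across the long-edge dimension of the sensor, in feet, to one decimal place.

dₒ: 277 m = 277000 mm.
Similar triangles through the lens centre give W/dₒ = w/dᵢ; with 1/f = 1/dₒ + 1/dᵢ this gives W = w·(dₒ − f)/f.
W = 13.2 mm × (277000 − 21) / 21 = 13.2 × 13189.4762 ≈ 174101.086 mm = 174101.086/304.8 ft = 571.198 ft.

571.2 ft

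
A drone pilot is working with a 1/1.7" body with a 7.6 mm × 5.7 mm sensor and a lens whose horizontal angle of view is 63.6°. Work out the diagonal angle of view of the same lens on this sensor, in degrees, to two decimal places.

From the horizontal AOV: f = 7.6 / (2·tan(31.8°)) = 7.6 / 1.24005 ≈ 6.1288 mm.
Sensor diagonal = √(7.6² + 5.7²) = √90.2500 ≈ 9.5000 mm.
Diagonal AOV = 2·arctan(9.5000 / (2 × 6.1288)) = 2·arctan(0.77503) ≈ 75.5537°.

75.55°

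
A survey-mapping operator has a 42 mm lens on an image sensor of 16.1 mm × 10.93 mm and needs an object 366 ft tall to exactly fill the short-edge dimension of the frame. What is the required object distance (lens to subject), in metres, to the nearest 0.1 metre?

428.7 m

W: 366 ft × 304.8 mm/ft = 111556.80 mm.
Magnification m = h/W = dᵢ/dₒ; combined with 1/f = 1/dₒ + 1/dᵢ this gives dₒ = f·(1 + W/h).
dₒ = 42 mm × (1 + 111557/10.93) = 42 × 10207.4773 ≈ 428714.045 mm = 428.714 m.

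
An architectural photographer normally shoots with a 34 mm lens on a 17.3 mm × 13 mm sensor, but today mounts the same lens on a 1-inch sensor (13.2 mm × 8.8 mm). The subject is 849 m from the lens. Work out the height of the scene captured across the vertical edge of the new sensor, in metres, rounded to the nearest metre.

220 m

The focal length stays 34 mm; the relevant sensor dimension is now h = 8.8 mm. Object distance dₒ = 849 m = 849000 mm.
Thin-lens field height W = h·(dₒ − f)/f = 8.8 × (849000 − 34)/34 ≈ 219732.376 mm = 219.732 m.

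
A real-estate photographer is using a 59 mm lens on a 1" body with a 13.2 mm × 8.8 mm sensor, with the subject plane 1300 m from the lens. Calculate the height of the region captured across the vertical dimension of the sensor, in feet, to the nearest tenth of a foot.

636.1 ft

dₒ: 1300 m = 1.3e+06 mm.
Similar triangles through the lens centre give W/dₒ = h/dᵢ; with 1/f = 1/dₒ + 1/dᵢ this gives W = h·(dₒ − f)/f.
W = 8.8 mm × (1.3e+06 − 59) / 59 = 8.8 × 22032.8983 ≈ 193889.505 mm = 193889.505/304.8 ft = 636.12 ft.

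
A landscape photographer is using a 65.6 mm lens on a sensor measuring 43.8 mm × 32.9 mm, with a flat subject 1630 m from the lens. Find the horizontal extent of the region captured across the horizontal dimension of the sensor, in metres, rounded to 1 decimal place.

1088.3 m

dₒ: 1630 m = 1.63e+06 mm.
Similar triangles through the lens centre give W/dₒ = w/dᵢ; with 1/f = 1/dₒ + 1/dᵢ this gives W = w·(dₒ − f)/f.
W = 43.8 mm × (1.63e+06 − 65.6) / 65.6 = 43.8 × 24846.5610 ≈ 1088279.371 mm = 1088.28 m.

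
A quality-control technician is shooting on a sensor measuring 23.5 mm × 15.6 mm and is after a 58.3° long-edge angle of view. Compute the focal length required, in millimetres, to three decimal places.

From α = 2·arctan(w/2f) we get f = w / (2·tan(α/2)).
With w = 23.5 mm and α/2 = 29.15°, tan(α/2) ≈ 0.55774, so f ≈ 23.5 / 1.11547 ≈ 21.0673 mm.

21.067 mm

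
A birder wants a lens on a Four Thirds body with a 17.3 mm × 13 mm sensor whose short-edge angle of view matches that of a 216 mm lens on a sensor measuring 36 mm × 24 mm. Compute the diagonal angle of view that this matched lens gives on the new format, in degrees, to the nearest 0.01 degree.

10.57°

Equal short-edge AOV ⇒ f₂ = f₁ · 13/24 = 216 × 0.54167 ≈ 117.0000 mm.
Sensor diagonal = √(17.3² + 13²) = √468.2900 ≈ 21.6400 mm.
Diagonal AOV on the new format = 2·arctan(21.6400 / (2 × 117.0000)) = 2·arctan(0.09248) ≈ 10.5672°.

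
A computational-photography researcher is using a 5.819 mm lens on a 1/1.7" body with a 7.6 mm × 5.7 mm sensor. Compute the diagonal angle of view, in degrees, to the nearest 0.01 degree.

Sensor diagonal = √(7.6² + 5.7²) = √90.2500 ≈ 9.5000 mm.
Angle of view α = 2·arctan(d/2f) with d = 9.5000 mm and f = 5.819 mm.
d/2f = 0.81629; arctan(0.81629) ≈ 39.2245°, so α ≈ 78.4489°.

78.45°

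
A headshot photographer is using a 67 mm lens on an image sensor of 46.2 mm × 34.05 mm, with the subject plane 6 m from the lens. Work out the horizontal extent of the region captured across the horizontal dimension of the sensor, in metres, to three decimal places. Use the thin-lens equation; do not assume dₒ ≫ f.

4.091 m

dₒ: 6 m = 6000 mm.
Similar triangles through the lens centre give W/dₒ = w/dᵢ; with 1/f = 1/dₒ + 1/dᵢ this gives W = w·(dₒ − f)/f.
W = 46.2 mm × (6000 − 67) / 67 = 46.2 × 88.5522 ≈ 4091.113 mm = 4.09111 m.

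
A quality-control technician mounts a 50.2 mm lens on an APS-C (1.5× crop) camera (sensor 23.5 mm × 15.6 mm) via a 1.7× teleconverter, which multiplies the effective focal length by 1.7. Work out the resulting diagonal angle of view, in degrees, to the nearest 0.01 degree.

Effective focal length f = 50.2 × 1.7 = 85.34 mm.
Sensor diagonal = √(23.5² + 15.6²) = √795.6100 ≈ 28.2066 mm.
α = 2·arctan(28.207 / (2 × 85.34)) = 2·arctan(0.16526) ≈ 18.7678°.

18.77°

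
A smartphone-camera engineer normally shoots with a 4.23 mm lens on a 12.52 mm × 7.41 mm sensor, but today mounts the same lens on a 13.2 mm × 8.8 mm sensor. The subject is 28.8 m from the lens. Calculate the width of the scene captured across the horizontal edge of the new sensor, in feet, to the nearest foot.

The focal length stays 4.23 mm; the relevant sensor dimension is now w = 13.2 mm. Object distance dₒ = 28.8 m = 28800 mm.
Thin-lens field width W = w·(dₒ − f)/f = 13.2 × (28800 − 4.23)/4.23 ≈ 89859.140 mm = 89859.140/304.8 ft = 294.813 ft.

295 ft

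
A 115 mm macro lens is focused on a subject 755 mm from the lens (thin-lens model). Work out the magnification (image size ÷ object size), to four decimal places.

0.1797×

Thin lens: 1/f = 1/dₒ + 1/dᵢ → 1/dᵢ = 1/115 − 1/755 = 0.0073711 mm⁻¹, so dᵢ ≈ 135.6641 mm.
Magnification m = dᵢ/dₒ = 135.6641/755 ≈ 0.17969.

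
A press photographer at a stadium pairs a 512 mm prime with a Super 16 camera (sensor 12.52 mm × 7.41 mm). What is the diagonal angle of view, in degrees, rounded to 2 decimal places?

Sensor diagonal = √(12.52² + 7.41²) = √211.6585 ≈ 14.5485 mm.
Angle of view α = 2·arctan(d/2f) with d = 14.5485 mm and f = 512 mm.
d/2f = 0.01421; arctan(0.01421) ≈ 0.8140°, so α ≈ 1.6280°.

1.63°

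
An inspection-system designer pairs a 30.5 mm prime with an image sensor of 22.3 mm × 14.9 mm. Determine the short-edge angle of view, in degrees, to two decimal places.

27.45°

Angle of view α = 2·arctan(h/2f) with h = 14.9 mm and f = 30.5 mm.
h/2f = 0.24426; arctan(0.24426) ≈ 13.7264°, so α ≈ 27.4528°.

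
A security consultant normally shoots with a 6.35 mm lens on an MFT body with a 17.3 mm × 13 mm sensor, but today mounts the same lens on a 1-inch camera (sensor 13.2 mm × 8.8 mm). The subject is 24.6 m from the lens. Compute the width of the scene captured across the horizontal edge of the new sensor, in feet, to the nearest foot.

168 ft

The focal length stays 6.35 mm; the relevant sensor dimension is now w = 13.2 mm. Object distance dₒ = 24.6 m = 24600 mm.
Thin-lens field width W = w·(dₒ − f)/f = 13.2 × (24600 − 6.35)/6.35 ≈ 51123.808 mm = 51123.808/304.8 ft = 167.729 ft.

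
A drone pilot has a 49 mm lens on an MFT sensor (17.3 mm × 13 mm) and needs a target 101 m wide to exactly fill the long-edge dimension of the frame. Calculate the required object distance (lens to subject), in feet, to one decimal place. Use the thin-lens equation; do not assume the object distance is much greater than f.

W: 101 m = 101000 mm.
Magnification m = w/W = dᵢ/dₒ; combined with 1/f = 1/dₒ + 1/dᵢ this gives dₒ = f·(1 + W/w).
dₒ = 49 mm × (1 + 101000/17.3) = 49 × 5839.1503 ≈ 286118.364 mm = 286118.364/304.8 ft = 938.709 ft.

938.7 ft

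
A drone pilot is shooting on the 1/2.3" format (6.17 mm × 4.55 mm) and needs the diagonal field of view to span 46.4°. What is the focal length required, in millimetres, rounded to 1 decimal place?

8.9 mm

Sensor diagonal = √(6.17² + 4.55²) = √58.7714 ≈ 7.6663 mm.
From α = 2·arctan(d/2f) we get f = d / (2·tan(α/2)).
With d = 7.6663 mm and α/2 = 23.2°, tan(α/2) ≈ 0.42860, so f ≈ 7.6663 / 0.85720 ≈ 8.9434 mm.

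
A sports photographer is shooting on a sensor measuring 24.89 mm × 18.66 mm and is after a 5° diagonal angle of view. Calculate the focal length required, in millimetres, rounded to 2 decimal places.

Sensor diagonal = √(24.89² + 18.66²) = √967.7077 ≈ 31.1080 mm.
From α = 2·arctan(d/2f) we get f = d / (2·tan(α/2)).
With d = 31.1080 mm and α/2 = 2.5°, tan(α/2) ≈ 0.04366, so f ≈ 31.1080 / 0.08732 ≈ 356.2452 mm.

356.25 mm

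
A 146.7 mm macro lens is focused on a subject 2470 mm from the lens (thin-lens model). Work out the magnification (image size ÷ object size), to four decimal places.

Thin lens: 1/f = 1/dₒ + 1/dᵢ → 1/dᵢ = 1/146.7 − 1/2470 = 0.0064118 mm⁻¹, so dᵢ ≈ 155.9631 mm.
Magnification m = dᵢ/dₒ = 155.9631/2470 ≈ 0.06314.

0.0631×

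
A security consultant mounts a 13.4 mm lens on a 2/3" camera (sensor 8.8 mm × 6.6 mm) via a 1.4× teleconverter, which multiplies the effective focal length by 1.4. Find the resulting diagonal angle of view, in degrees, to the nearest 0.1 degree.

32.7°

Effective focal length f = 13.4 × 1.4 = 18.76 mm.
Sensor diagonal = √(8.8² + 6.6²) = √121.0000 ≈ 11.0000 mm.
α = 2·arctan(11.000 / (2 × 18.76)) = 2·arctan(0.29318) ≈ 32.6798°.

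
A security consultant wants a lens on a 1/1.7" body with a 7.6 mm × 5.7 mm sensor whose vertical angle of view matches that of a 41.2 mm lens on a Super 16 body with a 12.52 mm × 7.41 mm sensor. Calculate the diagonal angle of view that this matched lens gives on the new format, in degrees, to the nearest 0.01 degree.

Equal vertical AOV ⇒ f₂ = f₁ · 5.7/7.41 = 41.2 × 0.76923 ≈ 31.6923 mm.
Sensor diagonal = √(7.6² + 5.7²) = √90.2500 ≈ 9.5000 mm.
Diagonal AOV on the new format = 2·arctan(9.5000 / (2 × 31.6923)) = 2·arctan(0.14988) ≈ 17.0479°.

17.05°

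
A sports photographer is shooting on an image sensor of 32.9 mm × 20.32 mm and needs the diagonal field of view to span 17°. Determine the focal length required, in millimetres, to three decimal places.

129.371 mm

Sensor diagonal = √(32.9² + 20.32²) = √1495.3124 ≈ 38.6693 mm.
From α = 2·arctan(d/2f) we get f = d / (2·tan(α/2)).
With d = 38.6693 mm and α/2 = 8.5°, tan(α/2) ≈ 0.14945, so f ≈ 38.6693 / 0.29890 ≈ 129.3711 mm.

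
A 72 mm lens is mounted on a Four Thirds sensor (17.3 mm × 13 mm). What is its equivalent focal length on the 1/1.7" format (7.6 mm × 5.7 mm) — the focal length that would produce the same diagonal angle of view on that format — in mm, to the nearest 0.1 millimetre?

31.6 mm

Sensor diagonal = √(17.3² + 13²) = √468.2900 ≈ 21.6400 mm.
Sensor diagonal = √(7.6² + 5.7²) = √90.2500 ≈ 9.5000 mm.
Equal angle of view means equal diagonal/f ratio, so f₂ = f₁ · (diagonal₂/diagonal₁) = 72 × 9.5000/21.6400.
f₂ = 72 × 0.43900 ≈ 31.608 mm.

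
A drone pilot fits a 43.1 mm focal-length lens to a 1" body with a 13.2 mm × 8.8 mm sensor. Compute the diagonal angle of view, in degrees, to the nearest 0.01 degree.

20.86°

Sensor diagonal = √(13.2² + 8.8²) = √251.6800 ≈ 15.8644 mm.
Angle of view α = 2·arctan(d/2f) with d = 15.8644 mm and f = 43.1 mm.
d/2f = 0.18404; arctan(0.18404) ≈ 10.4281°, so α ≈ 20.8563°.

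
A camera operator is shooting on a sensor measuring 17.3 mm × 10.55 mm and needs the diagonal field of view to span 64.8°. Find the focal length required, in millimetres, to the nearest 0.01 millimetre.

15.96 mm

Sensor diagonal = √(17.3² + 10.55²) = √410.5925 ≈ 20.2631 mm.
From α = 2·arctan(d/2f) we get f = d / (2·tan(α/2)).
With d = 20.2631 mm and α/2 = 32.4°, tan(α/2) ≈ 0.63462, so f ≈ 20.2631 / 1.26924 ≈ 15.9648 mm.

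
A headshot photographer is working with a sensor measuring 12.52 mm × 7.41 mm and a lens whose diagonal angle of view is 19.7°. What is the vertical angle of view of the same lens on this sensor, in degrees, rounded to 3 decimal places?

10.108°

Sensor diagonal = √(12.52² + 7.41²) = √211.6585 ≈ 14.5485 mm.
From the diagonal AOV: f = 14.5485 / (2·tan(9.85°)) = 14.5485 / 0.34726 ≈ 41.8954 mm.
Vertical AOV = 2·arctan(7.41 / (2 × 41.8954)) = 2·arctan(0.08843) ≈ 10.1076°.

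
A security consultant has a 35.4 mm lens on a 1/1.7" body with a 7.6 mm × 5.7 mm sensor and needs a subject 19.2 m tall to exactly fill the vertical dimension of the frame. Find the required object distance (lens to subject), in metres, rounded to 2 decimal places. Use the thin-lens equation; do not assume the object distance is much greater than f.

W: 19.2 m = 19200 mm.
Magnification m = h/W = dᵢ/dₒ; combined with 1/f = 1/dₒ + 1/dᵢ this gives dₒ = f·(1 + W/h).
dₒ = 35.4 mm × (1 + 19200/5.7) = 35.4 × 3369.4211 ≈ 119277.505 mm = 119.278 m.

119.28 m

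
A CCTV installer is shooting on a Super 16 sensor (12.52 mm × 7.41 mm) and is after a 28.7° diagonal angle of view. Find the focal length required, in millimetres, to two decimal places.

28.43 mm

Sensor diagonal = √(12.52² + 7.41²) = √211.6585 ≈ 14.5485 mm.
From α = 2·arctan(d/2f) we get f = d / (2·tan(α/2)).
With d = 14.5485 mm and α/2 = 14.35°, tan(α/2) ≈ 0.25583, so f ≈ 14.5485 / 0.51165 ≈ 28.4343 mm.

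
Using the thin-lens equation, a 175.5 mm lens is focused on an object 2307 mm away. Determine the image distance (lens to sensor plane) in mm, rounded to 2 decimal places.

189.95 mm

1/dᵢ = 1/f − 1/dₒ = 1/175.5 − 1/2307 = 0.0052645 mm⁻¹.
dᵢ = 1/0.0052645 ≈ 189.9500 mm.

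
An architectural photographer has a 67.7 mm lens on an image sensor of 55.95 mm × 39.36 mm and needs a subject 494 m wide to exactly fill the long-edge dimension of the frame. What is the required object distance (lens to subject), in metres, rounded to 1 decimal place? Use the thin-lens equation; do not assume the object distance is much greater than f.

W: 494 m = 494000 mm.
Magnification m = w/W = dᵢ/dₒ; combined with 1/f = 1/dₒ + 1/dᵢ this gives dₒ = f·(1 + W/w).
dₒ = 67.7 mm × (1 + 494000/55.95) = 67.7 × 8830.3119 ≈ 597812.115 mm = 597.812 m.

597.8 m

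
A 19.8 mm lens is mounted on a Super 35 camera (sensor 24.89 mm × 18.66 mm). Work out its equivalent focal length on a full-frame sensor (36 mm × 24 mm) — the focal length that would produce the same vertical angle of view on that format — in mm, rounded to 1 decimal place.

Equal angle of view means equal height/f ratio, so f₂ = f₁ · (height₂/height₁) = 19.8 × 24/18.66.
f₂ = 19.8 × 1.28617 ≈ 25.466 mm.

25.5 mm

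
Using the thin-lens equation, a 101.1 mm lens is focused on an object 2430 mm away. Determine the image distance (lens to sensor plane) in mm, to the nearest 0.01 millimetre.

105.49 mm

1/dᵢ = 1/f − 1/dₒ = 1/101.1 − 1/2430 = 0.0094797 mm⁻¹.
dᵢ = 1/0.0094797 ≈ 105.4889 mm.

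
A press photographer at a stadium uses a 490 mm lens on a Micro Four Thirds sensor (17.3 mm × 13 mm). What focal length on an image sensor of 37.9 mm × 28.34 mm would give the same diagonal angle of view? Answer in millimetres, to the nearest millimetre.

1072 mm

Sensor diagonal = √(17.3² + 13²) = √468.2900 ≈ 21.6400 mm.
Sensor diagonal = √(37.9² + 28.34²) = √2239.5656 ≈ 47.3240 mm.
Equal angle of view means equal diagonal/f ratio, so f₂ = f₁ · (diagonal₂/diagonal₁) = 490 × 47.3240/21.6400.
f₂ = 490 × 2.18688 ≈ 1071.570 mm.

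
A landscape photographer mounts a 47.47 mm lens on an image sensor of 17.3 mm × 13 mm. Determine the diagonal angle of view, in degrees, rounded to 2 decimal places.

25.68°

Sensor diagonal = √(17.3² + 13²) = √468.2900 ≈ 21.6400 mm.
Angle of view α = 2·arctan(d/2f) with d = 21.6400 mm and f = 47.47 mm.
d/2f = 0.22793; arctan(0.22793) ≈ 12.8403°, so α ≈ 25.6805°.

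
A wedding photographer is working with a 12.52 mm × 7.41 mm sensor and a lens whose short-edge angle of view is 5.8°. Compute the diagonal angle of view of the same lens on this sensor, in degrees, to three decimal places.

From the short-edge AOV: f = 7.41 / (2·tan(2.9°)) = 7.41 / 0.10132 ≈ 73.1378 mm.
Sensor diagonal = √(12.52² + 7.41²) = √211.6585 ≈ 14.5485 mm.
Diagonal AOV = 2·arctan(14.5485 / (2 × 73.1378)) = 2·arctan(0.09946) ≈ 11.3599°.

11.360°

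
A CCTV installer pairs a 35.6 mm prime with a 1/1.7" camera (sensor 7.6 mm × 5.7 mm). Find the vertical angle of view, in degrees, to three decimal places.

Angle of view α = 2·arctan(h/2f) with h = 5.7 mm and f = 35.6 mm.
h/2f = 0.08006; arctan(0.08006) ≈ 4.5771°, so α ≈ 9.1542°.

9.154°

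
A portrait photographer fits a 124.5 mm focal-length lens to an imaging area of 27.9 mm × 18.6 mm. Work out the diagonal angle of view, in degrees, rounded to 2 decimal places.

Sensor diagonal = √(27.9² + 18.6²) = √1124.3700 ≈ 33.5316 mm.
Angle of view α = 2·arctan(d/2f) with d = 33.5316 mm and f = 124.5 mm.
d/2f = 0.13467; arctan(0.13467) ≈ 7.6696°, so α ≈ 15.3392°.

15.34°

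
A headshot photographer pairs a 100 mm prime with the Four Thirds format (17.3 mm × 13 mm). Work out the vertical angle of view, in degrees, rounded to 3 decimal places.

Angle of view α = 2·arctan(h/2f) with h = 13 mm and f = 100 mm.
h/2f = 0.06500; arctan(0.06500) ≈ 3.7190°, so α ≈ 7.4380°.

7.438°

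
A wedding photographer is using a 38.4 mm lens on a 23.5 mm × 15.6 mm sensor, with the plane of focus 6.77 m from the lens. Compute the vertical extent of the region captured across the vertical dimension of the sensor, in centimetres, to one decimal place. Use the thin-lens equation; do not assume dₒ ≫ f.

dₒ: 6.77 m = 6770 mm.
Similar triangles through the lens centre give W/dₒ = h/dᵢ; with 1/f = 1/dₒ + 1/dᵢ this gives W = h·(dₒ − f)/f.
W = 15.6 mm × (6770 − 38.4) / 38.4 = 15.6 × 175.3021 ≈ 2734.713 mm = 273.471 cm.

273.5 cm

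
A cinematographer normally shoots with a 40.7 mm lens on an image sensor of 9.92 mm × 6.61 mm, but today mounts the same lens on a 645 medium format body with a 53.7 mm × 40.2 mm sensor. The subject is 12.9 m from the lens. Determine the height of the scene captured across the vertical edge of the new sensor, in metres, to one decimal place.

The focal length stays 40.7 mm; the relevant sensor dimension is now h = 40.2 mm. Object distance dₒ = 12.9 m = 12900 mm.
Thin-lens field height W = h·(dₒ − f)/f = 40.2 × (12900 − 40.7)/40.7 ≈ 12701.323 mm = 12.7013 m.

12.7 m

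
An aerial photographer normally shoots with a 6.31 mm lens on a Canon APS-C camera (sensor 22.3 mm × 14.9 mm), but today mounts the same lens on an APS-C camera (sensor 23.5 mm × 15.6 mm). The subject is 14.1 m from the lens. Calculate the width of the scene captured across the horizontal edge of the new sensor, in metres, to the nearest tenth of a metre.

The focal length stays 6.31 mm; the relevant sensor dimension is now w = 23.5 mm. Object distance dₒ = 14.1 m = 14100 mm.
Thin-lens field width W = w·(dₒ − f)/f = 23.5 × (14100 − 6.31)/6.31 ≈ 52488.386 mm = 52.4884 m.

52.5 m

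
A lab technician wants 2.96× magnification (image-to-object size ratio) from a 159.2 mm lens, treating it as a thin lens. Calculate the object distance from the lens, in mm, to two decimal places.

212.98 mm

With m = dᵢ/dₒ and 1/f = 1/dₒ + 1/dᵢ, substituting dᵢ = m·dₒ gives 1/f = (1 + 1/m)/dₒ, hence dₒ = f·(1 + 1/m).
dₒ = 159.2 × (1 + 1/2.96) = 159.2 × 1.33784 ≈ 212.984 mm.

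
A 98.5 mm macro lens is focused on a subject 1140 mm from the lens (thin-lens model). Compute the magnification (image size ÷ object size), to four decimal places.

Thin lens: 1/f = 1/dₒ + 1/dᵢ → 1/dᵢ = 1/98.5 − 1/1140 = 0.0092751 mm⁻¹, so dᵢ ≈ 107.8157 mm.
Magnification m = dᵢ/dₒ = 107.8157/1140 ≈ 0.09458.

0.0946×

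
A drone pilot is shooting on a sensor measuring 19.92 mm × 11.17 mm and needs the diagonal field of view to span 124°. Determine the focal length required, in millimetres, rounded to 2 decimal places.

6.07 mm

Sensor diagonal = √(19.92² + 11.17²) = √521.5753 ≈ 22.8380 mm.
From α = 2·arctan(d/2f) we get f = d / (2·tan(α/2)).
With d = 22.8380 mm and α/2 = 62°, tan(α/2) ≈ 1.88073, so f ≈ 22.8380 / 3.76145 ≈ 6.0716 mm.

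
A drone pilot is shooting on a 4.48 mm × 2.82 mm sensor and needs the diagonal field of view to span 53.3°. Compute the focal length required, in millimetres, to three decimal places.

5.274 mm

Sensor diagonal = √(4.48² + 2.82²) = √28.0228 ≈ 5.2937 mm.
From α = 2·arctan(d/2f) we get f = d / (2·tan(α/2)).
With d = 5.2937 mm and α/2 = 26.65°, tan(α/2) ≈ 0.50185, so f ≈ 5.2937 / 1.00371 ≈ 5.2741 mm.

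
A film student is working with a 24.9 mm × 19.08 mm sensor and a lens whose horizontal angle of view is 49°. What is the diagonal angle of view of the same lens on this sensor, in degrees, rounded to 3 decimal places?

From the horizontal AOV: f = 24.9 / (2·tan(24.5°)) = 24.9 / 0.91145 ≈ 27.3190 mm.
Sensor diagonal = √(24.9² + 19.08²) = √984.0564 ≈ 31.3697 mm.
Diagonal AOV = 2·arctan(31.3697 / (2 × 27.3190)) = 2·arctan(0.57414) ≈ 59.7234°.

59.723°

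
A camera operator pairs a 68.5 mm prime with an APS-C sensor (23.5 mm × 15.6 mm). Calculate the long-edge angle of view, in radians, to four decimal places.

Angle of view α = 2·arctan(w/2f) with w = 23.5 mm and f = 68.5 mm.
w/2f = 0.17153; arctan(0.17153) ≈ 0.1699 rad, so α ≈ 0.3398 rad.

0.3398 rad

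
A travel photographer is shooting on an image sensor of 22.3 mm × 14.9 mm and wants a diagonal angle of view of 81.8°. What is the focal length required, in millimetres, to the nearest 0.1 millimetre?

Sensor diagonal = √(22.3² + 14.9²) = √719.3000 ≈ 26.8198 mm.
From α = 2·arctan(d/2f) we get f = d / (2·tan(α/2)).
With d = 26.8198 mm and α/2 = 40.9°, tan(α/2) ≈ 0.86623, so f ≈ 26.8198 / 1.73245 ≈ 15.4808 mm.

15.5 mm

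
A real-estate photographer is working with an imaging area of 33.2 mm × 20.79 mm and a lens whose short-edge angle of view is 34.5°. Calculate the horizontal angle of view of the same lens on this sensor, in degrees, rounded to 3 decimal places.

52.750°

From the short-edge AOV: f = 20.79 / (2·tan(17.25°)) = 20.79 / 0.62102 ≈ 33.4774 mm.
Horizontal AOV = 2·arctan(33.2 / (2 × 33.4774)) = 2·arctan(0.49586) ≈ 52.7497°.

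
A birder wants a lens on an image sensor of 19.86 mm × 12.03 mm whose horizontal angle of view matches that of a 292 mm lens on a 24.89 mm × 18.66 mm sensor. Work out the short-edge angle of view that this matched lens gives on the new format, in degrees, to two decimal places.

2.96°

Equal horizontal AOV ⇒ f₂ = f₁ · 19.86/24.89 = 292 × 0.79791 ≈ 232.9900 mm.
Short-edge AOV on the new format = 2·arctan(12.03 / (2 × 232.9900)) = 2·arctan(0.02582) ≈ 2.9577°.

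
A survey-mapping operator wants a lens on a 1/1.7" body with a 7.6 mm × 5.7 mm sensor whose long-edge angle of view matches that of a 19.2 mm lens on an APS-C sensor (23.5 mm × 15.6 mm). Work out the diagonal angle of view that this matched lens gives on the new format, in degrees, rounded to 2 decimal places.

74.83°

Equal long-edge AOV ⇒ f₂ = f₁ · 7.6/23.5 = 19.2 × 0.32340 ≈ 6.2094 mm.
Sensor diagonal = √(7.6² + 5.7²) = √90.2500 ≈ 9.5000 mm.
Diagonal AOV on the new format = 2·arctan(9.5000 / (2 × 6.2094)) = 2·arctan(0.76497) ≈ 74.8301°.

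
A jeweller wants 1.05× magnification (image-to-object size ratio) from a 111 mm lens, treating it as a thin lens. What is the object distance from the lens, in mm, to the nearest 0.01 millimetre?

With m = dᵢ/dₒ and 1/f = 1/dₒ + 1/dᵢ, substituting dᵢ = m·dₒ gives 1/f = (1 + 1/m)/dₒ, hence dₒ = f·(1 + 1/m).
dₒ = 111 × (1 + 1/1.05) = 111 × 1.95238 ≈ 216.714 mm.

216.71 mm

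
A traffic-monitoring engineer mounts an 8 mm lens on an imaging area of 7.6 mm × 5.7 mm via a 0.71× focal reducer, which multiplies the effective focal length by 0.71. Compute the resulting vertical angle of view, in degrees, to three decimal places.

53.291°

Effective focal length f = 8 × 0.71 = 5.68 mm.
α = 2·arctan(5.7 / (2 × 5.68)) = 2·arctan(0.50176) ≈ 53.2914°.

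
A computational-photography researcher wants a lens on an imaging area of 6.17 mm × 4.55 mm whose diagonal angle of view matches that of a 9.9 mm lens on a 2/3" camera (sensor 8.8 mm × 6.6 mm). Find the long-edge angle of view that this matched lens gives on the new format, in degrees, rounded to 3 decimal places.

48.181°

Sensor diagonal = √(8.8² + 6.6²) = √121.0000 ≈ 11.0000 mm.
Sensor diagonal = √(6.17² + 4.55²) = √58.7714 ≈ 7.6663 mm.
Equal diagonal AOV ⇒ f₂ = f₁ · 7.6663/11.0000 = 9.9 × 0.69693 ≈ 6.8996 mm.
Long-edge AOV on the new format = 2·arctan(6.17 / (2 × 6.8996)) = 2·arctan(0.44713) ≈ 48.1813°.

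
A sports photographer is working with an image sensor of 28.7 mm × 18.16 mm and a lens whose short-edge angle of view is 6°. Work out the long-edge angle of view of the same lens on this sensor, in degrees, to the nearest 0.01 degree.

9.47°

From the short-edge AOV: f = 18.16 / (2·tan(3°)) = 18.16 / 0.10482 ≈ 173.2567 mm.
Long-edge AOV = 2·arctan(28.7 / (2 × 173.2567)) = 2·arctan(0.08283) ≈ 9.4694°.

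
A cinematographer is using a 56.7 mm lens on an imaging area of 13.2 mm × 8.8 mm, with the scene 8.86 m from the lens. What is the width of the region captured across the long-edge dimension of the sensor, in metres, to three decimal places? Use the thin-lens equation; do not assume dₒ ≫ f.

2.049 m

dₒ: 8.86 m = 8860 mm.
Similar triangles through the lens centre give W/dₒ = w/dᵢ; with 1/f = 1/dₒ + 1/dᵢ this gives W = w·(dₒ − f)/f.
W = 13.2 mm × (8860 − 56.7) / 56.7 = 13.2 × 155.2610 ≈ 2049.446 mm = 2.04945 m.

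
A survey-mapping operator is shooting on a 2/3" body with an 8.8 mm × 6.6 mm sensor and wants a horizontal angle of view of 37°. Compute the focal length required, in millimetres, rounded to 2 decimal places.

13.15 mm

From α = 2·arctan(w/2f) we get f = w / (2·tan(α/2)).
With w = 8.8 mm and α/2 = 18.5°, tan(α/2) ≈ 0.33460, so f ≈ 8.8 / 0.66919 ≈ 13.1502 mm.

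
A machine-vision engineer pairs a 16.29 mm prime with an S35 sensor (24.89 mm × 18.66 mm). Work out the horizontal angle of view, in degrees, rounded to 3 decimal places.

Angle of view α = 2·arctan(w/2f) with w = 24.89 mm and f = 16.29 mm.
w/2f = 0.76397; arctan(0.76397) ≈ 37.3786°, so α ≈ 74.7572°.

74.757°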